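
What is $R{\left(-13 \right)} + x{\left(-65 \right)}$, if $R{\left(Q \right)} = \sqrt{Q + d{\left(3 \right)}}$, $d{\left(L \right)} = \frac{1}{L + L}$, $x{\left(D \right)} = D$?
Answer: $-65 + \frac{i \sqrt{462}}{6} \approx -65.0 + 3.5824 i$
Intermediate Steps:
$d{\left(L \right)} = \frac{1}{2 L}$
$R{\left(Q \right)} = \sqrt{\frac{1}{6} + Q}$ ($R{\left(Q \right)} = \sqrt{Q + \frac{1}{2 \cdot 3}} = \sqrt{Q + \frac{1}{2} \cdot \frac{1}{3}} = \sqrt{Q + \frac{1}{6}} = \sqrt{\frac{1}{6} + Q}$)
$R{\left(-13 \right)} + x{\left(-65 \right)} = \frac{\sqrt{6 + 36 \left(-13\right)}}{6} - 65 = \frac{\sqrt{6 - 468}}{6} - 65 = \frac{\sqrt{-462}}{6} - 65 = \frac{i \sqrt{462}}{6} - 65 = -65 + \frac{i \sqrt{462}}{6}$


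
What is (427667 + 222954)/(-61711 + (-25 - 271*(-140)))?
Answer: -650621/23796 ≈ -27.342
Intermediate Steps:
(427667 + 222954)/(-61711 + (-25 - 271*(-140))) = 650621/(-61711 + (-25 + 37940)) = 650621/(-61711 + 37915) = 650621/(-23796) = 650621*(-1/23796) = -650621/23796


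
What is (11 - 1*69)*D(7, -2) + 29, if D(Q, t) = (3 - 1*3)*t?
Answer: 29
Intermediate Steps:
D(Q, t) = 0 (D(Q, t) = (3 - 3)*t = 0*t = 0)
(11 - 1*69)*D(7, -2) + 29 = (11 - 1*69)*0 + 29 = (11 - 69)*0 + 29 = -58*0 + 29 = 0 + 29 = 29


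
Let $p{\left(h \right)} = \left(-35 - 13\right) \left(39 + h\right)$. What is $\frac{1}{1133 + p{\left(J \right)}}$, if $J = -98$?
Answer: $\frac{1}{3965} \approx 0.00025221$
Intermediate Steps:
$p{\left(h \right)} = -1872 - 48 h$ ($p{\left(h \right)} = - 48 \left(39 + h\right) = -1872 - 48 h$)
$\frac{1}{1133 + p{\left(J \right)}} = \frac{1}{1133 - -2832} = \frac{1}{1133 + \left(-1872 + 4704\right)} = \frac{1}{1133 + 2832} = \frac{1}{3965}$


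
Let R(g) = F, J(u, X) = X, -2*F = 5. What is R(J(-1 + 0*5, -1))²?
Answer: 25/4 ≈ 6.2500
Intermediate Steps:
F = -5/2 (F = -½*5 = -5/2 ≈ -2.5000)
R(g) = -5/2
R(J(-1 + 0*5, -1))² = (-5/2)² = 25/4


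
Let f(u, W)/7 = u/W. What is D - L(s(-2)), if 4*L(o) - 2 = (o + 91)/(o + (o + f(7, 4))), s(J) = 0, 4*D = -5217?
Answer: -36585/28 ≈ -1306.6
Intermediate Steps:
D = -5217/4 (D = (1/4)*(-5217) = -5217/4 ≈ -1304.3)
f(u, W) = 7*u/W (f(u, W) = 7*(u/W) = 7*u/W)
L(o) = 1/2 + (91 + o)/(4*(49/4 + 2*o)) (L(o) = 1/2 + ((o + 91)/(o + (o + 7*7/4)))/4 = 1/2 + ((91 + o)/(o + (o + 7*7*(1/4))))/4 = 1/2 + ((91 + o)/(o + (o + 49/4)))/4 = 1/2 + ((91 + o)/(o + (49/4 + o)))/4 = 1/2 + ((91 + o)/(49/4 + 2*o))/4 = 1/2 + (91 + o)/(4*(49/4 + 2*o)))
D - L(s(-2)) = -5217/4 - (231 + 10*0)/(2*(49 + 8*0)) = -5217/4 - (231 + 0)/(2*(49 + 0)) = -5217/4 - 231/(2*49) = -5217/4 - 1*33/14 = -5217/4 - 33/14 = -36585/28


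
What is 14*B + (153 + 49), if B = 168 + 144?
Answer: 4570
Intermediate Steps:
B = 312
14*B + (153 + 49) = 14*312 + (153 + 49) = 4368 + 202 = 4570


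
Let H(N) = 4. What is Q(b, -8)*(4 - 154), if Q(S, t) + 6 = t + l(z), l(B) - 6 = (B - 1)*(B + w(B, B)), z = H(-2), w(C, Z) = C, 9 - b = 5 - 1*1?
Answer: -2400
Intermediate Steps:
b = 5 (b = 9 - (5 - 1*1) = 9 - (5 - 1) = 9 - 1*4 = 9 - 4 = 5)
z = 4
l(B) = 6 + 2*B*(-1 + B) (l(B) = 6 + (B - 1)*(B + B) = 6 + (-1 + B)*(2*B) = 6 + 2*B*(-1 + B))
Q(S, t) = 24 + t (Q(S, t) = -6 + (t + (6 - 2*4 + 2*4²)) = -6 + (t + (6 - 8 + 2*16)) = -6 + (t + (6 - 8 + 32)) = -6 + (t + 30) = -6 + (30 + t) = 24 + t)
Q(b, -8)*(4 - 154) = (24 - 8)*(4 - 154) = 16*(-150) = -2400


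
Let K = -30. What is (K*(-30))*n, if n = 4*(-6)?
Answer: -21600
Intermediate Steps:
n = -24
(K*(-30))*n = -30*(-30)*(-24) = 900*(-24) = -21600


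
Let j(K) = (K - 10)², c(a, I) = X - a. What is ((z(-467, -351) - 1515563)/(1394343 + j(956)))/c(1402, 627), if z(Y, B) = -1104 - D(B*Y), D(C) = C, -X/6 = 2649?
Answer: 210073/4949377958 ≈ 4.2444e-5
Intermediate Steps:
X = -15894 (X = -6*2649 = -15894)
c(a, I) = -15894 - a
j(K) = (-10 + K)²
z(Y, B) = -1104 - B*Y
((z(-467, -351) - 1515563)/(1394343 + j(956)))/c(1402, 627) = (((-1104 - 1*(-351)*(-467)) - 1515563)/(1394343 + (-10 + 956)²))/(-15894 - 1*1402) = (((-1104 - 163917) - 1515563)/(1394343 + 946²))/(-15894 - 1402) = ((-165021 - 1515563)/(1394343 + 894916))/(-17296) = -1680584/2289259*(-1/17296) = 210073/4949377958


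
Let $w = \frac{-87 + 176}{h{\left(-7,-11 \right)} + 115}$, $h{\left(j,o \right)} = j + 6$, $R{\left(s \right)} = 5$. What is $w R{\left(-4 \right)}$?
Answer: $\frac{445}{114} \approx 3.9035$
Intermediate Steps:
$h{\left(j,o \right)} = 6 + j$
$w = \frac{89}{114}$ ($w = \frac{-87 + 176}{\left(6 - 7\right) + 115} = \frac{89}{-1 + 115} = \frac{89}{114} \approx 0.7807$)
$w R{\left(-4 \right)} = \frac{89}{114} \cdot 5 = \frac{445}{114}$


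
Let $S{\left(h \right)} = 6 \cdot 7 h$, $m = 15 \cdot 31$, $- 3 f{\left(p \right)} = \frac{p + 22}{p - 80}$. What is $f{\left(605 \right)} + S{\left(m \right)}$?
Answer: $\frac{10253041}{525} \approx 19530.0$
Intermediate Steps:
$f{\left(p \right)} = - \frac{22 + p}{3 \left(-80 + p\right)}$ ($f{\left(p \right)} = - \frac{\left(p + 22\right) \frac{1}{p - 80}}{3} = - \frac{\left(22 + p\right) \frac{1}{-80 + p}}{3} = - \frac{\frac{1}{-80 + p} \left(22 + p\right)}{3} = - \frac{22 + p}{3 \left(-80 + p\right)}$)
$m = 465$
$S{\left(h \right)} = 42 h$
$f{\left(605 \right)} + S{\left(m \right)} = \frac{-22 - 605}{3 \left(-80 + 605\right)} + 42 \cdot 465 = \frac{-22 - 605}{3 \cdot 525} + 19530 = \frac{1}{3} \cdot \frac{1}{525} \left(-627\right) + 19530 = - \frac{209}{525} + 19530 = \frac{10253041}{525}$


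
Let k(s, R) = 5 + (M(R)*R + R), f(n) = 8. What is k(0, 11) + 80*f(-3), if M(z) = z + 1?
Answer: 788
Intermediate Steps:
M(z) = 1 + z
k(s, R) = 5 + R + R*(1 + R) (k(s, R) = 5 + ((1 + R)*R + R) = 5 + (R*(1 + R) + R) = 5 + (R + R*(1 + R)) = 5 + R + R*(1 + R))
k(0, 11) + 80*f(-3) = (5 + 11 + 11*(1 + 11)) + 80*8 = (5 + 11 + 11*12) + 640 = (5 + 11 + 132) + 640 = 148 + 640 = 788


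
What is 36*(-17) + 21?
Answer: -591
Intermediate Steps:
36*(-17) + 21 = -612 + 21 = -591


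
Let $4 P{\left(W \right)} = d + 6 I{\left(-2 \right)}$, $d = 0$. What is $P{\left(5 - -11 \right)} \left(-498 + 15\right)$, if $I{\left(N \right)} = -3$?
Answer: $\frac{4347}{2} \approx 2173.5$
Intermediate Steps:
$P{\left(W \right)} = - \frac{9}{2}$ ($P{\left(W \right)} = \frac{0 + 6 \left(-3\right)}{4} = \frac{0 - 18}{4} = \frac{1}{4} \left(-18\right) = - \frac{9}{2}$)
$P{\left(5 - -11 \right)} \left(-498 + 15\right) = - \frac{9 \left(-498 + 15\right)}{2} = \left(- \frac{9}{2}\right) \left(-483\right) = \frac{4347}{2}$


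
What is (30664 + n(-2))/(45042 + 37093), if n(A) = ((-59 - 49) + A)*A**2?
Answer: 30224/82135 ≈ 0.36798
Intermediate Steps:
n(A) = A**2*(-108 + A) (n(A) = (-108 + A)*A**2 = A**2*(-108 + A))
(30664 + n(-2))/(45042 + 37093) = (30664 + (-2)**2*(-108 - 2))/(45042 + 37093) = (30664 + 4*(-110))/82135 = (30664 - 440)*(1/82135) = 30224*(1/82135) = 30224/82135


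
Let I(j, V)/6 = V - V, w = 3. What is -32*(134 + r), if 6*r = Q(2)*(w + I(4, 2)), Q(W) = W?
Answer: -4320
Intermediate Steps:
I(j, V) = 0 (I(j, V) = 6*(V - V) = 6*0 = 0)
r = 1 (r = (2*(3 + 0))/6 = (2*3)/6 = (⅙)*6 = 1)
-32*(134 + r) = -32*(134 + 1) = -32*135 = -4320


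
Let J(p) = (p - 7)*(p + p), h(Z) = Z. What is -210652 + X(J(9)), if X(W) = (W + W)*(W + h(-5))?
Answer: -208420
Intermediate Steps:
J(p) = 2*p*(-7 + p) (J(p) = (-7 + p)*(2*p) = 2*p*(-7 + p))
X(W) = 2*W*(-5 + W) (X(W) = (W + W)*(W - 5) = (2*W)*(-5 + W) = 2*W*(-5 + W))
-210652 + X(J(9)) = -210652 + 2*(2*9*(-7 + 9))*(-5 + 2*9*(-7 + 9)) = -210652 + 2*(2*9*2)*(-5 + 2*9*2) = -210652 + 2*36*(-5 + 36) = -210652 + 2*36*31 = -210652 + 2232 = -208420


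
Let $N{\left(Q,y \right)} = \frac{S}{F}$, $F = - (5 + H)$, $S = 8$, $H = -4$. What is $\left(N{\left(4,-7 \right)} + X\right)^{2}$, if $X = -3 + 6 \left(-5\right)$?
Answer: $1681$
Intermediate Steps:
$F = -1$ ($F = - (5 - 4) = \left(-1\right) 1 = -1$)
$N{\left(Q,y \right)} = -8$ ($N{\left(Q,y \right)} = \frac{8}{-1} = 8 \left(-1\right) = -8$)
$X = -33$ ($X = -3 - 30 = -33$)
$\left(N{\left(4,-7 \right)} + X\right)^{2} = \left(-8 - 33\right)^{2} = \left(-41\right)^{2} = 1681$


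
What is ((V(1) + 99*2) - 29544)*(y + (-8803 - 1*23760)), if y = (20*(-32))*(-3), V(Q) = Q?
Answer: 899218835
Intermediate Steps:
y = 1920 (y = -640*(-3) = 1920)
((V(1) + 99*2) - 29544)*(y + (-8803 - 1*23760)) = ((1 + 99*2) - 29544)*(1920 + (-8803 - 1*23760)) = ((1 + 198) - 29544)*(1920 + (-8803 - 23760)) = (199 - 29544)*(1920 - 32563) = -29345*(-30643) = 899218835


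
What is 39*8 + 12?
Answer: 324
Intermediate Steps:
39*8 + 12 = 312 + 12 = 324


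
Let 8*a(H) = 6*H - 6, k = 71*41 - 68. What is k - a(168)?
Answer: 10871/4 ≈ 2717.8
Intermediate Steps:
k = 2843 (k = 2911 - 68 = 2843)
a(H) = -¾ + 3*H/4 (a(H) = (6*H - 6)/8 = (-6 + 6*H)/8 = -¾ + 3*H/4)
k - a(168) = 2843 - (-¾ + (¾)*168) = 2843 - (-¾ + 126) = 2843 - 1*501/4 = 2843 - 501/4 = 10871/4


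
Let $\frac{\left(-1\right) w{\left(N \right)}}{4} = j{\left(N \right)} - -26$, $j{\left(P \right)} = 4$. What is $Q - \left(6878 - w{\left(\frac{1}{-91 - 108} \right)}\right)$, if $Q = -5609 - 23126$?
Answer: $-35733$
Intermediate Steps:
$Q = -28735$
$w{\left(N \right)} = -120$ ($w{\left(N \right)} = - 4 \left(4 - -26\right) = - 4 \left(4 + 26\right) = \left(-4\right) 30 = -120$)
$Q - \left(6878 - w{\left(\frac{1}{-91 - 108} \right)}\right) = -28735 - \left(6878 - -120\right) = -28735 - \left(6878 + 120\right) = -28735 - 6998 = -35733$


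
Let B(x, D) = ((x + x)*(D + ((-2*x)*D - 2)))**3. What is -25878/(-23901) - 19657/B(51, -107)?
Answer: 11547401935420072198681/10665215768547758277000 ≈ 1.0827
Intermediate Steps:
B(x, D) = 8*x**3*(-2 + D - 2*D*x)**3 (B(x, D) = ((2*x)*(D + (-2*D*x - 2)))**3 = ((2*x)*(D + (-2 - 2*D*x)))**3 = ((2*x)*(-2 + D - 2*D*x))**3 = (2*x*(-2 + D - 2*D*x))**3 = 8*x**3*(-2 + D - 2*D*x)**3)
-25878/(-23901) - 19657/B(51, -107) = -25878/(-23901) - 19657*(-1/(1061208*(2 - 1*(-107) + 2*(-107)*51)**3)) = -25878*(-1/23901) - 19657*(-1/(1061208*(2 + 107 - 10914)**3)) = 8626/7967 - 19657/((-8*132651*(-10805)**3)) = 8626/7967 - 19657/((-8*132651*(-1261462410125))) = 8626/7967 - 19657/1338674001323931000 = 11547401935420072198681/10665215768547758277000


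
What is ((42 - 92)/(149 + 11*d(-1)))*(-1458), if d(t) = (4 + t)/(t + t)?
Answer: 29160/53 ≈ 550.19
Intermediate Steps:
d(t) = (4 + t)/(2*t) (d(t) = (4 + t)/((2*t)) = (4 + t)*(1/(2*t)) = (4 + t)/(2*t))
((42 - 92)/(149 + 11*d(-1)))*(-1458) = ((42 - 92)/(149 + 11*((½)*(4 - 1)/(-1))))*(-1458) = -50/(149 + 11*((½)*(-1)*3))*(-1458) = -50/(149 + 11*(-3/2))*(-1458) = -50/(149 - 33/2)*(-1458) = -50/265/2*(-1458) = -50*2/265*(-1458) = -20/53*(-1458) = 29160/53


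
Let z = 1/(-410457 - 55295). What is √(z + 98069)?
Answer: 3*√590933625521834/232876 ≈ 313.16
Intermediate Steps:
z = -1/465752 (z = 1/(-465752) = -1/465752 ≈ -2.1471e-6)
√(z + 98069) = √(-1/465752 + 98069) = √(45675832887/465752) = 3*√590933625521834/232876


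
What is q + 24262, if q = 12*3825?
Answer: 70162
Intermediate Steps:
q = 45900
q + 24262 = 45900 + 24262 = 70162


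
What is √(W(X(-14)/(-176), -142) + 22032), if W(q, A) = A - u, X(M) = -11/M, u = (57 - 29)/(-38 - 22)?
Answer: √4925355/15 ≈ 147.95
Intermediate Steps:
u = -7/15 (u = 28/(-60) = 28*(-1/60) = -7/15 ≈ -0.46667)
W(q, A) = 7/15 + A (W(q, A) = A - 1*(-7/15) = A + 7/15 = 7/15 + A)
√(W(X(-14)/(-176), -142) + 22032) = √((7/15 - 142) + 22032) = √(-2123/15 + 22032) = √(328357/15) = √4925355/15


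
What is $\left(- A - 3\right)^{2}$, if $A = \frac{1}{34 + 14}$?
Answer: $\frac{21025}{2304} \approx 9.1254$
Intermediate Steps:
$A = \frac{1}{48} \approx 0.020833$
$\left(- A - 3\right)^{2} = \left(\left(-1\right) \frac{1}{48} - 3\right)^{2} = \left(- \frac{1}{48} - 3\right)^{2} = \left(- \frac{145}{48}\right)^{2} = \frac{21025}{2304}$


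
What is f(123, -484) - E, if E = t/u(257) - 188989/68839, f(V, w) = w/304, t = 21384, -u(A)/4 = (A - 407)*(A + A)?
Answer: 36435418263/33614083700 ≈ 1.0839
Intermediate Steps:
u(A) = -8*A*(-407 + A) (u(A) = -4*(A - 407)*(A + A) = -4*(-407 + A)*2*A = -8*A*(-407 + A))
f(V, w) = w/304 (f(V, w) = w*(1/304) = w/304)
E = -2367173101/884581150 (E = 21384/((8*257*(407 - 1*257))) - 188989/68839 = 21384/((8*257*(407 - 257))) - 188989*1/68839 = 21384/((8*257*150)) - 188989/68839 = 21384/308400 - 188989/68839 = 21384*(1/308400) - 188989/68839 = 891/12850 - 188989/68839 = -2367173101/884581150 ≈ -2.6760)
f(123, -484) - E = (1/304)*(-484) - 1*(-2367173101/884581150) = -121/76 + 2367173101/884581150 = 36435418263/33614083700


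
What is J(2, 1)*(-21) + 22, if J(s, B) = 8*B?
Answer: -146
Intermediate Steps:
J(2, 1)*(-21) + 22 = (8*1)*(-21) + 22 = 8*(-21) + 22 = -168 + 22 = -146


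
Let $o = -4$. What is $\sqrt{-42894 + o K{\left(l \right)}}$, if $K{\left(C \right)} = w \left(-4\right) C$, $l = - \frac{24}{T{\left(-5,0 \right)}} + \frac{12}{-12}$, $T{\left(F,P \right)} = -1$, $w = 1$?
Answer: $i \sqrt{42526} \approx 206.22 i$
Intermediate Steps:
$l = 23$ ($l = - \frac{24}{-1} + \frac{12}{-12} = \left(-24\right) \left(-1\right) + 12 \left(- \frac{1}{12}\right) = 24 - 1 = 23$)
$K{\left(C \right)} = - 4 C$ ($K{\left(C \right)} = 1 \left(-4\right) C = - 4 C$)
$\sqrt{-42894 + o K{\left(l \right)}} = \sqrt{-42894 - 4 \left(\left(-4\right) 23\right)} = \sqrt{-42894 - -368} = \sqrt{-42894 + 368} = \sqrt{-42526} = i \sqrt{42526}$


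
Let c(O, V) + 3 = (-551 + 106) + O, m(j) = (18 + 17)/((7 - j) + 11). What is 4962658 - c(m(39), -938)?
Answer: 14889323/3 ≈ 4.9631e+6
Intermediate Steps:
m(j) = 35/(18 - j)
c(O, V) = -448 + O (c(O, V) = -3 + ((-551 + 106) + O) = -3 + (-445 + O) = -448 + O)
4962658 - c(m(39), -938) = 4962658 - (-448 - 35/(-18 + 39)) = 4962658 - (-448 - 35/21) = 4962658 - (-448 - 35*1/21) = 4962658 - (-448 - 5/3) = 4962658 - 1*(-1349/3) = 4962658 + 1349/3 = 14889323/3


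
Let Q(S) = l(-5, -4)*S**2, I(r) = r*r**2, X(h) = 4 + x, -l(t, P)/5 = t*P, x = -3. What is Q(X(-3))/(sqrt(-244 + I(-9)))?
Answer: 100*I*sqrt(973)/973 ≈ 3.2059*I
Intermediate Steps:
l(t, P) = -5*P*t (l(t, P) = -5*t*P = -5*P*t)
X(h) = 1 (X(h) = 4 - 3 = 1)
I(r) = r**3
Q(S) = -100*S**2 (Q(S) = (-5*(-4)*(-5))*S**2 = -100*S**2)
Q(X(-3))/(sqrt(-244 + I(-9))) = (-100*1**2)/(sqrt(-244 + (-9)**3)) = (-100*1)/(sqrt(-244 - 729)) = -100*(-I*sqrt(973)/973) = -(-100)*I*sqrt(973)/973 = 100*I*sqrt(973)/973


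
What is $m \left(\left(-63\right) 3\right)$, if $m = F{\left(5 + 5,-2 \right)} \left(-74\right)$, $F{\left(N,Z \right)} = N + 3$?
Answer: $181818$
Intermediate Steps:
$F{\left(N,Z \right)} = 3 + N$
$m = -962$ ($m = \left(3 + \left(5 + 5\right)\right) \left(-74\right) = \left(3 + 10\right) \left(-74\right) = 13 \left(-74\right) = -962$)
$m \left(\left(-63\right) 3\right) = - 962 \left(\left(-63\right) 3\right) = \left(-962\right) \left(-189\right) = 181818$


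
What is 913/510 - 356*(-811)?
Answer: 147246073/510 ≈ 2.8872e+5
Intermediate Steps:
913/510 - 356*(-811) = 913*(1/510) + 288716 = 913/510 + 288716 = 147246073/510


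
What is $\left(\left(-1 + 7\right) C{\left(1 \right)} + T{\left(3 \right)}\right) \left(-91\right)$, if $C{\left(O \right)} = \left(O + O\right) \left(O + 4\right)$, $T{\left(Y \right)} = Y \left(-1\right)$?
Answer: $-5187$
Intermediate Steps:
$T{\left(Y \right)} = - Y$
$C{\left(O \right)} = 2 O \left(4 + O\right)$
$\left(\left(-1 + 7\right) C{\left(1 \right)} + T{\left(3 \right)}\right) \left(-91\right) = \left(\left(-1 + 7\right) 2 \cdot 1 \left(4 + 1\right) - 3\right) \left(-91\right) = \left(6 \cdot 2 \cdot 1 \cdot 5 - 3\right) \left(-91\right) = \left(6 \cdot 10 - 3\right) \left(-91\right) = \left(60 - 3\right) \left(-91\right) = 57 \left(-91\right) = -5187$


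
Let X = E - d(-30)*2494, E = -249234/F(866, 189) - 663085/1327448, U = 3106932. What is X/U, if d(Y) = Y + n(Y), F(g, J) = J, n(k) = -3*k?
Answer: -548895677333/11296970094816 ≈ -0.048588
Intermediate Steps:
d(Y) = -2*Y (d(Y) = Y - 3*Y = -2*Y)
E = -110323499299/83629224 (E = -249234/189 - 663085/1327448 = -249234*1/189 - 663085*1/1327448 = -83078/63 - 663085/1327448 = -110323499299/83629224 ≈ -1319.2)
X = -12624600578659/83629224 (X = -110323499299/83629224 - (-2*(-30))*2494 = -110323499299/83629224 - 60*2494 = -110323499299/83629224 - 1*149640 = -110323499299/83629224 - 149640 = -12624600578659/83629224 ≈ -1.5096e+5)
X/U = -12624600578659/83629224/3106932 = -12624600578659/83629224*1/3106932 = -548895677333/11296970094816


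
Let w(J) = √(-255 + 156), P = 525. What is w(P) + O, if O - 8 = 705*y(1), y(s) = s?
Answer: 713 + 3*I*√11 ≈ 713.0 + 9.9499*I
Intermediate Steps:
w(J) = 3*I*√11 (w(J) = √(-99) = 3*I*√11)
O = 713 (O = 8 + 705*1 = 8 + 705 = 713)
w(P) + O = 3*I*√11 + 713 = 713 + 3*I*√11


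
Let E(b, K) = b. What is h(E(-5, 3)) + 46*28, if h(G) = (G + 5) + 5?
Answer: 1293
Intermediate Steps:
h(G) = 10 + G (h(G) = (5 + G) + 5 = 10 + G)
h(E(-5, 3)) + 46*28 = (10 - 5) + 46*28 = 5 + 1288 = 1293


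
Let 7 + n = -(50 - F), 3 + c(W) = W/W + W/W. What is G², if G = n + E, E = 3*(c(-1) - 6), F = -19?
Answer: 9409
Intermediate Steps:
c(W) = -1 (c(W) = -3 + (W/W + W/W) = -3 + (1 + 1) = -3 + 2 = -1)
E = -21 (E = 3*(-1 - 6) = 3*(-7) = -21)
n = -76 (n = -7 - (50 - 1*(-19)) = -7 - (50 + 19) = -7 - 1*69 = -7 - 69 = -76)
G = -97 (G = -76 - 21 = -97)
G² = (-97)² = 9409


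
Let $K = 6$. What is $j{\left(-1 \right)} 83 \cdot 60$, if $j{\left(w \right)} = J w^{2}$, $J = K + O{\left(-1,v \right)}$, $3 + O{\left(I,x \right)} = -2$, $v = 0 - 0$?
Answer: $4980$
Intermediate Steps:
$v = 0$ ($v = 0 + 0 = 0$)
$O{\left(I,x \right)} = -5$ ($O{\left(I,x \right)} = -3 - 2 = -5$)
$J = 1$ ($J = 6 - 5 = 1$)
$j{\left(w \right)} = w^{2}$ ($j{\left(w \right)} = 1 w^{2} = w^{2}$)
$j{\left(-1 \right)} 83 \cdot 60 = \left(-1\right)^{2} \cdot 83 \cdot 60 = 1 \cdot 83 \cdot 60 = 83 \cdot 60 = 4980$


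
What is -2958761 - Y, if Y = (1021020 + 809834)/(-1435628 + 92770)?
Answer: -1986597024042/671429 ≈ -2.9588e+6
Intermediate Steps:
Y = -915427/671429 (Y = 1830854/(-1342858) = 1830854*(-1/1342858) = -915427/671429 ≈ -1.3634)
-2958761 - Y = -2958761 - 1*(-915427/671429) = -2958761 + 915427/671429 = -1986597024042/671429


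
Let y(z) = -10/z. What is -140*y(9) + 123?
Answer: 2507/9 ≈ 278.56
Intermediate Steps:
-140*y(9) + 123 = -(-1400)/9 + 123 = -140*(-10/9) + 123 = 1400/9 + 123 = 2507/9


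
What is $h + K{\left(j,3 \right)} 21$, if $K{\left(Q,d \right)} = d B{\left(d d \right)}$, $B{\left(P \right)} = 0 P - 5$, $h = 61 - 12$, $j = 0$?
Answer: $-266$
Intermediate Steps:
$h = 49$
$B{\left(P \right)} = -5$ ($B{\left(P \right)} = 0 - 5 = -5$)
$K{\left(Q,d \right)} = - 5 d$ ($K{\left(Q,d \right)} = d \left(-5\right) = - 5 d$)
$h + K{\left(j,3 \right)} 21 = 49 + \left(-5\right) 3 \cdot 21 = 49 - 315 = -266$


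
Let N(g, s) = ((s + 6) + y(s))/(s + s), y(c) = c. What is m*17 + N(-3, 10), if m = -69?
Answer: -11717/10 ≈ -1171.7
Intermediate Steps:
N(g, s) = (6 + 2*s)/(2*s) (N(g, s) = ((s + 6) + s)/(s + s) = ((6 + s) + s)/((2*s)) = (6 + 2*s)*(1/(2*s)) = (6 + 2*s)/(2*s))
m*17 + N(-3, 10) = -69*17 + (3 + 10)/10 = -1173 + (⅒)*13 = -1173 + 13/10 = -11717/10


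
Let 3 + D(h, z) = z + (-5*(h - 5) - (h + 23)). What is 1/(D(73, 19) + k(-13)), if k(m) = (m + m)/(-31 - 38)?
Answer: -69/28954 ≈ -0.0023831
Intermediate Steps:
k(m) = -2*m/69 (k(m) = (2*m)/(-69) = (2*m)*(-1/69) = -2*m/69)
D(h, z) = -1 + z - 6*h (D(h, z) = -3 + (z + (-5*(h - 5) - (h + 23))) = -3 + (z + (-5*(-5 + h) - (23 + h))) = -3 + (z + ((25 - 5*h) + (-23 - h))) = -3 + (z + (2 - 6*h)) = -3 + (2 + z - 6*h) = -1 + z - 6*h)
1/(D(73, 19) + k(-13)) = 1/((-1 + 19 - 6*73) - 2/69*(-13)) = 1/((-1 + 19 - 438) + 26/69) = 1/(-420 + 26/69) = 1/(-28954/69) = -69/28954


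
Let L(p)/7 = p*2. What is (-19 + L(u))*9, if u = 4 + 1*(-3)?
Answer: -45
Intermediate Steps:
u = 1 (u = 4 - 3 = 1)
L(p) = 14*p (L(p) = 7*(p*2) = 7*(2*p) = 14*p)
(-19 + L(u))*9 = (-19 + 14*1)*9 = (-19 + 14)*9 = -5*9 = -45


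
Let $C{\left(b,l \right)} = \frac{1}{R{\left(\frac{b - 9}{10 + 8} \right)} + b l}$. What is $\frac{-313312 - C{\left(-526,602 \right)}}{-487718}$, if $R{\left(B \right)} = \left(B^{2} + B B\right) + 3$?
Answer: $\frac{7991165586847}{12439470233267} \approx 0.6424$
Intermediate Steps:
$R{\left(B \right)} = 3 + 2 B^{2}$ ($R{\left(B \right)} = \left(B^{2} + B^{2}\right) + 3 = 2 B^{2} + 3 = 3 + 2 B^{2}$)
$C{\left(b,l \right)} = \frac{1}{3 + 2 \left(- \frac{1}{2} + \frac{b}{18}\right)^{2} + b l}$ ($C{\left(b,l \right)} = \frac{1}{\left(3 + 2 \left(\frac{b - 9}{10 + 8}\right)^{2}\right) + b l} = \frac{1}{\left(3 + 2 \left(\frac{-9 + b}{18}\right)^{2}\right) + b l} = \frac{1}{\left(3 + 2 \left(\left(-9 + b\right) \frac{1}{18}\right)^{2}\right) + b l} = \frac{1}{\left(3 + 2 \left(- \frac{1}{2} + \frac{b}{18}\right)^{2}\right) + b l} = \frac{1}{3 + 2 \left(- \frac{1}{2} + \frac{b}{18}\right)^{2} + b l}$)
$\frac{-313312 - C{\left(-526,602 \right)}}{-487718} = \frac{-313312 - \frac{162}{486 + \left(-9 - 526\right)^{2} + 162 \left(-526\right) 602}}{-487718} = \left(-313312 - \frac{162}{486 + \left(-535\right)^{2} - 51297624}\right) \left(- \frac{1}{487718}\right) = \left(-313312 - \frac{162}{486 + 286225 - 51297624}\right) \left(- \frac{1}{487718}\right) = \left(-313312 - \frac{162}{-51010913}\right) \left(- \frac{1}{487718}\right) = \left(-313312 - 162 \left(- \frac{1}{51010913}\right)\right) \left(- \frac{1}{487718}\right) = \left(-313312 - - \frac{162}{51010913}\right) \left(- \frac{1}{487718}\right) = \left(-313312 + \frac{162}{51010913}\right) \left(- \frac{1}{487718}\right) = \left(- \frac{15982331173694}{51010913}\right) \left(- \frac{1}{487718}\right) = \frac{7991165586847}{12439470233267}$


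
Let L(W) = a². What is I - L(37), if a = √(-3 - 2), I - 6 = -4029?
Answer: -4018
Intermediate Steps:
I = -4023 (I = 6 - 4029 = -4023)
a = I*√5 (a = √(-5) = I*√5 ≈ 2.2361*I)
L(W) = -5 (L(W) = (I*√5)² = -5)
I - L(37) = -4023 - 1*(-5) = -4023 + 5 = -4018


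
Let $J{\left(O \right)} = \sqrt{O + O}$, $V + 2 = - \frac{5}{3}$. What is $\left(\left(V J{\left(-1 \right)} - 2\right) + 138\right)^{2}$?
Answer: $\frac{166222}{9} - \frac{2992 i \sqrt{2}}{3} \approx 18469.0 - 1410.4 i$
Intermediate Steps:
$V = - \frac{11}{3}$ ($V = -2 - \frac{5}{3} = - \frac{11}{3} \approx -3.6667$)
$J{\left(O \right)} = \sqrt{2} \sqrt{O}$ ($J{\left(O \right)} = \sqrt{2 O} = \sqrt{2} \sqrt{O}$)
$\left(\left(V J{\left(-1 \right)} - 2\right) + 138\right)^{2} = \left(\left(- \frac{11 \sqrt{2} \sqrt{-1}}{3} - 2\right) + 138\right)^{2} = \left(\left(- \frac{11 \sqrt{2} i}{3} - 2\right) + 138\right)^{2} = \left(\left(- \frac{11 i \sqrt{2}}{3} - 2\right) + 138\right)^{2} = \left(\left(-2 - \frac{11 i \sqrt{2}}{3}\right) + 138\right)^{2} = \left(136 - \frac{11 i \sqrt{2}}{3}\right)^{2}$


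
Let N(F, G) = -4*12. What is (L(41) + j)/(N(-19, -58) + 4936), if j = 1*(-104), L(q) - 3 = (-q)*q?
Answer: -891/2444 ≈ -0.36457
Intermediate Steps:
N(F, G) = -48
L(q) = 3 - q² (L(q) = 3 + (-q)*q = 3 - q²)
j = -104
(L(41) + j)/(N(-19, -58) + 4936) = ((3 - 1*41²) - 104)/(-48 + 4936) = ((3 - 1*1681) - 104)/4888 = ((3 - 1681) - 104)*(1/4888) = (-1678 - 104)*(1/4888) = -1782*1/4888 = -891/2444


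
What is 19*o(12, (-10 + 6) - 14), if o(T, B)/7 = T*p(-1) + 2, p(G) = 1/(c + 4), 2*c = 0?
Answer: 665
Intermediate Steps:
c = 0 (c = (½)*0 = 0)
p(G) = ¼ (p(G) = 1/(0 + 4) = 1/4 = ¼)
o(T, B) = 14 + 7*T/4 (o(T, B) = 7*(T*(¼) + 2) = 7*(T/4 + 2) = 7*(2 + T/4) = 14 + 7*T/4)
19*o(12, (-10 + 6) - 14) = 19*(14 + (7/4)*12) = 19*(14 + 21) = 19*35 = 665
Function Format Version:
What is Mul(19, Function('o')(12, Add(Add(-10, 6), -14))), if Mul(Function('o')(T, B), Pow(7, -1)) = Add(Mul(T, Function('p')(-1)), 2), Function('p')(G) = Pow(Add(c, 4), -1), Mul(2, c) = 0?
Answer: 665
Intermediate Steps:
c = 0 (c = Mul(Rational(1, 2), 0) = 0)
Function('p')(G) = Rational(1, 4) (Function('p')(G) = Pow(Add(0, 4), -1) = Pow(4, -1) = Rational(1, 4))
Function('o')(T, B) = Add(14, Mul(Rational(7, 4), T)) (Function('o')(T, B) = Mul(7, Add(Mul(T, Rational(1, 4)), 2)) = Mul(7, Add(Mul(Rational(1, 4), T), 2)) = Mul(7, Add(2, Mul(Rational(1, 4), T))) = Add(14, Mul(Rational(7, 4), T)))
Mul(19, Function('o')(12, Add(Add(-10, 6), -14))) = Mul(19, Add(14, Mul(Rational(7, 4), 12))) = Mul(19, Add(14, 21)) = Mul(19, 35) = 665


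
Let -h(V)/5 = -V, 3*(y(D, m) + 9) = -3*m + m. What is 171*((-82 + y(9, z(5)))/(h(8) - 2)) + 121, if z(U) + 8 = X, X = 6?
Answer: -565/2 ≈ -282.50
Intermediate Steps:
z(U) = -2 (z(U) = -8 + 6 = -2)
y(D, m) = -9 - 2*m/3 (y(D, m) = -9 + (-3*m + m)/3 = -9 + (-2*m)/3 = -9 - 2*m/3)
h(V) = 5*V (h(V) = -(-5)*V = 5*V)
171*((-82 + y(9, z(5)))/(h(8) - 2)) + 121 = 171*((-82 + (-9 - ⅔*(-2)))/(5*8 - 2)) + 121 = 171*((-82 + (-9 + 4/3))/(40 - 2)) + 121 = 171*((-82 - 23/3)/38) + 121 = 171*(-269/3*1/38) + 121 = 171*(-269/114) + 121 = -807/2 + 121 = -565/2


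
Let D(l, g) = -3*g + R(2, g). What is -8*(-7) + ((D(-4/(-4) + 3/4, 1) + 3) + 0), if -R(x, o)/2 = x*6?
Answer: 32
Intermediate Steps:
R(x, o) = -12*x (R(x, o) = -2*x*6 = -12*x)
D(l, g) = -24 - 3*g (D(l, g) = -3*g - 12*2 = -3*g - 24 = -24 - 3*g)
-8*(-7) + ((D(-4/(-4) + 3/4, 1) + 3) + 0) = -8*(-7) + (((-24 - 3*1) + 3) + 0) = 56 + (((-24 - 3) + 3) + 0) = 56 + ((-27 + 3) + 0) = 56 + (-24 + 0) = 56 - 24 = 32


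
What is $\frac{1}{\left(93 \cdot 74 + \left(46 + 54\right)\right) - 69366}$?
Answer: $- \frac{1}{62384} \approx -1.603 \cdot 10^{-5}$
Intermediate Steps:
$\frac{1}{\left(93 \cdot 74 + \left(46 + 54\right)\right) - 69366} = \frac{1}{\left(6882 + 100\right) - 69366} = \frac{1}{6982 - 69366} = \frac{1}{-62384} = - \frac{1}{62384}$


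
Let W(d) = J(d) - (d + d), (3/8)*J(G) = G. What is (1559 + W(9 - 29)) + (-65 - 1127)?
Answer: 1061/3 ≈ 353.67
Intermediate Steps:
J(G) = 8*G/3
W(d) = 2*d/3 (W(d) = 8*d/3 - (d + d) = 8*d/3 - 2*d = 2*d/3)
(1559 + W(9 - 29)) + (-65 - 1127) = (1559 + 2*(9 - 29)/3) + (-65 - 1127) = (1559 + (⅔)*(-20)) - 1192 = (1559 - 40/3) - 1192 = 4637/3 - 1192 = 1061/3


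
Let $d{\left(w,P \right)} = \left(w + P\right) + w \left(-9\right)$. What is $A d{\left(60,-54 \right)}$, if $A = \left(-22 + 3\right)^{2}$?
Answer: $-192774$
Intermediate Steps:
$d{\left(w,P \right)} = P - 8 w$ ($d{\left(w,P \right)} = \left(P + w\right) - 9 w = P - 8 w$)
$A = 361$ ($A = \left(-19\right)^{2} = 361$)
$A d{\left(60,-54 \right)} = 361 \left(-54 - 480\right) = 361 \left(-534\right) = -192774$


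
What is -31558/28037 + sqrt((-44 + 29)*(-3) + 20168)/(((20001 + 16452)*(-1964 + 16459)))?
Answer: -31558/28037 + sqrt(20213)/528386235 ≈ -1.1256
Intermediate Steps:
-31558/28037 + sqrt((-44 + 29)*(-3) + 20168)/(((20001 + 16452)*(-1964 + 16459))) = -31558*1/28037 + sqrt(-15*(-3) + 20168)/((36453*14495)) = -31558/28037 + sqrt(45 + 20168)/528386235 = -31558/28037 + sqrt(20213)*(1/528386235) = -31558/28037 + sqrt(20213)/528386235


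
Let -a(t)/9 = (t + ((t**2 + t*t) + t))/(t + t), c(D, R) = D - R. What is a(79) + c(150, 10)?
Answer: -580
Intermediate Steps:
a(t) = -9*(2*t + 2*t**2)/(2*t) (a(t) = -9*(t + ((t**2 + t*t) + t))/(t + t) = -9*(t + ((t**2 + t**2) + t))/(2*t) = -9*(t + (2*t**2 + t))*1/(2*t) = -9*(t + (t + 2*t**2))*1/(2*t) = -9*(2*t + 2*t**2)*1/(2*t) = -9*(2*t + 2*t**2)/(2*t))
a(79) + c(150, 10) = (-9 - 9*79) + (150 - 1*10) = (-9 - 711) + (150 - 10) = -720 + 140 = -580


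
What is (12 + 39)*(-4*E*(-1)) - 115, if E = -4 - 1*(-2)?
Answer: -523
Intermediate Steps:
E = -2 (E = -4 + 2 = -2)
(12 + 39)*(-4*E*(-1)) - 115 = (12 + 39)*(-4*(-2)*(-1)) - 115 = 51*(8*(-1)) - 115 = 51*(-8) - 115 = -408 - 115 = -523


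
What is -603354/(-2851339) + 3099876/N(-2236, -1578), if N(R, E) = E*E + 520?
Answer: 2585378304945/1775389079689 ≈ 1.4562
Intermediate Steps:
N(R, E) = 520 + E² (N(R, E) = E² + 520 = 520 + E²)
-603354/(-2851339) + 3099876/N(-2236, -1578) = -603354/(-2851339) + 3099876/(520 + (-1578)²) = -603354*(-1/2851339) + 3099876/(520 + 2490084) = 603354/2851339 + 3099876/2490604 = 603354/2851339 + 3099876*(1/2490604) = 603354/2851339 + 774969/622651 = 2585378304945/1775389079689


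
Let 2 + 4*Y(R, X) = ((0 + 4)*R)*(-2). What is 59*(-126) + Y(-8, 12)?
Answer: -14837/2 ≈ -7418.5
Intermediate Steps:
Y(R, X) = -½ - 2*R (Y(R, X) = -½ + (((0 + 4)*R)*(-2))/4 = -½ + ((4*R)*(-2))/4 = -½ + (-8*R)/4 = -½ - 2*R)
59*(-126) + Y(-8, 12) = 59*(-126) + (-½ - 2*(-8)) = -7434 + (-½ + 16) = -7434 + 31/2 = -14837/2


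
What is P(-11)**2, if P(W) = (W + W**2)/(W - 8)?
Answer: 12100/361 ≈ 33.518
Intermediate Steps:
P(W) = (W + W**2)/(-8 + W)
P(-11)**2 = (-11*(1 - 11)/(-8 - 11))**2 = (-11*(-10)/(-19))**2 = (-11*(-1/19)*(-10))**2 = (-110/19)**2 = 12100/361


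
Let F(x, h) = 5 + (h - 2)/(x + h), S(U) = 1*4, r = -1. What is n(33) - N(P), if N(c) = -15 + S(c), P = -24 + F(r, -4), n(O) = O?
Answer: 44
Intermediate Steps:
S(U) = 4
F(x, h) = 5 + (-2 + h)/(h + x)
P = -89/5 (P = -24 + (-2 + 5*(-1) + 6*(-4))/(-4 - 1) = -24 + (-2 - 5 - 24)/(-5) = -24 - ⅕*(-31) = -24 + 31/5 = -89/5 ≈ -17.800)
N(c) = -11 (N(c) = -15 + 4 = -11)
n(33) - N(P) = 33 - 1*(-11) = 33 + 11 = 44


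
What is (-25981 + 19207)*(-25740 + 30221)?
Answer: -30354294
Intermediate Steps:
(-25981 + 19207)*(-25740 + 30221) = -6774*4481 = -30354294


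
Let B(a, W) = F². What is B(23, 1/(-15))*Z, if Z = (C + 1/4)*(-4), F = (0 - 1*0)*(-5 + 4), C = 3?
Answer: 0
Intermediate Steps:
F = 0 (F = (0 + 0)*(-1) = 0*(-1) = 0)
Z = -13 (Z = (3 + 1/4)*(-4) = (3 + ¼)*(-4) = (13/4)*(-4) = -13)
B(a, W) = 0 (B(a, W) = 0² = 0)
B(23, 1/(-15))*Z = 0*(-13) = 0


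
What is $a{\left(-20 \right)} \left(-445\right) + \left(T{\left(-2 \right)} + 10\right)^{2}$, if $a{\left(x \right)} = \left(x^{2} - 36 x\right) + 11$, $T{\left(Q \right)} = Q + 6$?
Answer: $-503099$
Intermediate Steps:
$T{\left(Q \right)} = 6 + Q$
$a{\left(x \right)} = 11 + x^{2} - 36 x$
$a{\left(-20 \right)} \left(-445\right) + \left(T{\left(-2 \right)} + 10\right)^{2} = \left(11 + \left(-20\right)^{2} - -720\right) \left(-445\right) + \left(\left(6 - 2\right) + 10\right)^{2} = \left(11 + 400 + 720\right) \left(-445\right) + \left(4 + 10\right)^{2} = 1131 \left(-445\right) + 14^{2} = -503295 + 196 = -503099$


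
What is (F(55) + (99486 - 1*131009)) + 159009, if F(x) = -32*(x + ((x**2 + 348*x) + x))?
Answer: -585314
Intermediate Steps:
F(x) = -11200*x - 32*x**2 (F(x) = -32*(x + (x**2 + 349*x)) = -32*(x**2 + 350*x) = -11200*x - 32*x**2)
(F(55) + (99486 - 1*131009)) + 159009 = (-32*55*(350 + 55) + (99486 - 1*131009)) + 159009 = (-32*55*405 + (99486 - 131009)) + 159009 = (-712800 - 31523) + 159009 = -744323 + 159009 = -585314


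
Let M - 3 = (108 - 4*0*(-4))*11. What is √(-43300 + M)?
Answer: I*√42109 ≈ 205.2*I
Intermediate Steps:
M = 1191 (M = 3 + (108 - 4*0*(-4))*11 = 3 + (108 + 0*(-4))*11 = 3 + (108 + 0)*11 = 3 + 108*11 = 3 + 1188 = 1191)
√(-43300 + M) = √(-43300 + 1191) = √(-42109) = I*√42109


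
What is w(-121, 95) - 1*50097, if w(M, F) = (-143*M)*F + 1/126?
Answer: 200804689/126 ≈ 1.5937e+6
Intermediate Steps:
w(M, F) = 1/126 - 143*F*M (w(M, F) = -143*F*M + 1/126 = 1/126 - 143*F*M)
w(-121, 95) - 1*50097 = (1/126 - 143*95*(-121)) - 1*50097 = (1/126 + 1643785) - 50097 = 207116911/126 - 50097 = 200804689/126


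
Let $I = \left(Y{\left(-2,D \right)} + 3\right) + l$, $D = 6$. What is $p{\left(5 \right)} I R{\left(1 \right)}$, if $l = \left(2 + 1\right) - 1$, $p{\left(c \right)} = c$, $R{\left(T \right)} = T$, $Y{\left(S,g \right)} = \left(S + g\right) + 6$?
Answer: $75$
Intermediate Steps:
$Y{\left(S,g \right)} = 6 + S + g$
$l = 2$ ($l = 3 - 1 = 2$)
$I = 15$ ($I = \left(\left(6 - 2 + 6\right) + 3\right) + 2 = \left(10 + 3\right) + 2 = 13 + 2 = 15$)
$p{\left(5 \right)} I R{\left(1 \right)} = 5 \cdot 15 \cdot 1 = 75 \cdot 1 = 75$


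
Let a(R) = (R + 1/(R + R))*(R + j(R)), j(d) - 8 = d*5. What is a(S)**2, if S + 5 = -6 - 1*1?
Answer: 5345344/9 ≈ 5.9393e+5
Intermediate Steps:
j(d) = 8 + 5*d (j(d) = 8 + d*5 = 8 + 5*d)
S = -12 (S = -5 + (-6 - 1*1) = -5 + (-6 - 1) = -5 - 7 = -12)
a(R) = (8 + 6*R)*(R + 1/(2*R)) (a(R) = (R + 1/(R + R))*(R + (8 + 5*R)) = (R + 1/(2*R))*(8 + 6*R) = (8 + 6*R)*(R + 1/(2*R)))
a(S)**2 = (3 + 4/(-12) + 6*(-12)**2 + 8*(-12))**2 = (3 + 4*(-1/12) + 6*144 - 96)**2 = (3 - 1/3 + 864 - 96)**2 = (2312/3)**2 = 5345344/9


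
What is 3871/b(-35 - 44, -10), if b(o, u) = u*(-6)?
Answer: 3871/60 ≈ 64.517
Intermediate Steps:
b(o, u) = -6*u
3871/b(-35 - 44, -10) = 3871/((-6*(-10))) = 3871/60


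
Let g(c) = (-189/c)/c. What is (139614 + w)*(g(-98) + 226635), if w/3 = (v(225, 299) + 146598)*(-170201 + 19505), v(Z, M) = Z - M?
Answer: -10298687695082448057/686 ≈ -1.5013e+16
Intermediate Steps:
g(c) = -189/c**2
w = -66241742112 (w = 3*(((225 - 1*299) + 146598)*(-170201 + 19505)) = 3*(((225 - 299) + 146598)*(-150696)) = 3*((-74 + 146598)*(-150696)) = 3*(146524*(-150696)) = 3*(-22080580704) = -66241742112)
(139614 + w)*(g(-98) + 226635) = (139614 - 66241742112)*(-189/(-98)**2 + 226635) = -66241602498*(-189*1/9604 + 226635) = -66241602498*(-27/1372 + 226635) = -66241602498*310943193/1372 = -10298687695082448057/686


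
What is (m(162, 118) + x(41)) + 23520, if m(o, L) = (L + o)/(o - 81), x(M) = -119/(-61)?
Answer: 116239039/4941 ≈ 23525.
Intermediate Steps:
x(M) = 119/61 (x(M) = -119*(-1/61) = 119/61)
m(o, L) = (L + o)/(-81 + o)
(m(162, 118) + x(41)) + 23520 = ((118 + 162)/(-81 + 162) + 119/61) + 23520 = (280/81 + 119/61) + 23520 = 26719/4941 + 23520 = 116239039/4941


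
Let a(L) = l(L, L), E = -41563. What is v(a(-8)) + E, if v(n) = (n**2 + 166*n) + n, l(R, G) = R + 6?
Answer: -41893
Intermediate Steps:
l(R, G) = 6 + R
a(L) = 6 + L
v(n) = n**2 + 167*n
v(a(-8)) + E = (6 - 8)*(167 + (6 - 8)) - 41563 = -2*(167 - 2) - 41563 = -2*165 - 41563 = -330 - 41563 = -41893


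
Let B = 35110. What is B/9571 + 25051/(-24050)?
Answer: 46510183/17706350 ≈ 2.6268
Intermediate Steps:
B/9571 + 25051/(-24050) = 35110/9571 + 25051/(-24050) = 35110*(1/9571) + 25051*(-1/24050) = 35110/9571 - 1927/1850 = 46510183/17706350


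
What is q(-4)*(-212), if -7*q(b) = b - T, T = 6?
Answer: -2120/7 ≈ -302.86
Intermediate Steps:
q(b) = 6/7 - b/7 (q(b) = -(b - 1*6)/7 = -(b - 6)/7 = -(-6 + b)/7 = 6/7 - b/7)
q(-4)*(-212) = (6/7 - ⅐*(-4))*(-212) = (6/7 + 4/7)*(-212) = (10/7)*(-212) = -2120/7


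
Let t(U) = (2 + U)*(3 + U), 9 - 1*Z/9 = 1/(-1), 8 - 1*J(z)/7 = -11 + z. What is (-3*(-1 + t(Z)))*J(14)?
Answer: -898275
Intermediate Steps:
J(z) = 133 - 7*z (J(z) = 56 - 7*(-11 + z) = 56 + (77 - 7*z) = 133 - 7*z)
Z = 90 (Z = 81 - 9/(-1) = 81 - 9*(-1) = 81 + 9 = 90)
(-3*(-1 + t(Z)))*J(14) = (-3*(-1 + (6 + 90**2 + 5*90)))*(133 - 7*14) = (-3*(-1 + (6 + 8100 + 450)))*(133 - 98) = -3*(-1 + 8556)*35 = -3*8555*35 = -25665*35 = -898275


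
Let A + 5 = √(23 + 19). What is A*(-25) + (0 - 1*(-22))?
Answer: 147 - 25*√42 ≈ -15.019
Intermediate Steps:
A = -5 + √42 (A = -5 + √(23 + 19) = -5 + √42 ≈ 1.4807)
A*(-25) + (0 - 1*(-22)) = (-5 + √42)*(-25) + (0 - 1*(-22)) = (125 - 25*√42) + (0 + 22) = (125 - 25*√42) + 22 = 147 - 25*√42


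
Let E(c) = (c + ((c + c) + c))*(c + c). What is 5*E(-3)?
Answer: 360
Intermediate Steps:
E(c) = 8*c**2 (E(c) = (c + (2*c + c))*(2*c) = (c + 3*c)*(2*c) = (4*c)*(2*c) = 8*c**2)
5*E(-3) = 5*(8*(-3)**2) = 5*(8*9) = 5*72 = 360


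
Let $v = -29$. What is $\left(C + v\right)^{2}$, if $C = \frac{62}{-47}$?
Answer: $\frac{2030625}{2209} \approx 919.25$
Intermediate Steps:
$C = - \frac{62}{47}$ ($C = 62 \left(- \frac{1}{47}\right) = - \frac{62}{47} \approx -1.3191$)
$\left(C + v\right)^{2} = \left(- \frac{62}{47} - 29\right)^{2} = \left(- \frac{1425}{47}\right)^{2} = \frac{2030625}{2209}$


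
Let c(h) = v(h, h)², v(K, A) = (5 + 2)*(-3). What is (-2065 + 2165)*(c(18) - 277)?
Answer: 16400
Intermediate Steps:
v(K, A) = -21 (v(K, A) = 7*(-3) = -21)
c(h) = 441 (c(h) = (-21)² = 441)
(-2065 + 2165)*(c(18) - 277) = (-2065 + 2165)*(441 - 277) = 100*164 = 16400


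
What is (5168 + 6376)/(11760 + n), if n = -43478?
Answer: -5772/15859 ≈ -0.36396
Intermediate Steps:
(5168 + 6376)/(11760 + n) = (5168 + 6376)/(11760 - 43478) = 11544/(-31718) = 11544*(-1/31718) = -5772/15859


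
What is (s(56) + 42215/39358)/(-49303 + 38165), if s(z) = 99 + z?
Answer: -6142705/438369404 ≈ -0.014013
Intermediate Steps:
(s(56) + 42215/39358)/(-49303 + 38165) = ((99 + 56) + 42215/39358)/(-49303 + 38165) = (155 + 42215*(1/39358))/(-11138) = (155 + 42215/39358)*(-1/11138) = (6142705/39358)*(-1/11138) = -6142705/438369404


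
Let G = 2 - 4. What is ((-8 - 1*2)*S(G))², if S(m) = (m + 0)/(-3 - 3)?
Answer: 100/9 ≈ 11.111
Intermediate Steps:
G = -2
S(m) = -m/6 (S(m) = m/(-6) = m*(-⅙) = -m/6)
((-8 - 1*2)*S(G))² = ((-8 - 1*2)*(-⅙*(-2)))² = ((-8 - 2)*(⅓))² = (-10*⅓)² = (-10/3)² = 100/9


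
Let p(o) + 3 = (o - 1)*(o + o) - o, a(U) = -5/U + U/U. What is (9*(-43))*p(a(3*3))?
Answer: 13717/9 ≈ 1524.1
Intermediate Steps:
a(U) = 1 - 5/U (a(U) = -5/U + 1 = 1 - 5/U)
p(o) = -3 - o + 2*o*(-1 + o) (p(o) = -3 + ((o - 1)*(o + o) - o) = -3 + ((-1 + o)*(2*o) - o) = -3 + (2*o*(-1 + o) - o) = -3 + (-o + 2*o*(-1 + o)) = -3 - o + 2*o*(-1 + o))
(9*(-43))*p(a(3*3)) = (9*(-43))*(-3 - 3*(-5 + 3*3)/(3*3) + 2*((-5 + 3*3)/((3*3)))²) = -387*(-3 - 3*(-5 + 9)/9 + 2*((-5 + 9)/9)²) = -387*(-3 - 4/3 + 2*((⅑)*4)²) = -387*(-3 - 3*4/9 + 2*(4/9)²) = -387*(-3 - 4/3 + 2*(16/81)) = -387*(-3 - 4/3 + 32/81) = -387*(-319/81) = 13717/9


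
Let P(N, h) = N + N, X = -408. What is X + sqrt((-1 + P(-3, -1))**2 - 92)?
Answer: -408 + I*sqrt(43) ≈ -408.0 + 6.5574*I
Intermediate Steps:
P(N, h) = 2*N
X + sqrt((-1 + P(-3, -1))**2 - 92) = -408 + sqrt((-1 + 2*(-3))**2 - 92) = -408 + sqrt((-1 - 6)**2 - 92) = -408 + sqrt((-7)**2 - 92) = -408 + sqrt(49 - 92) = -408 + sqrt(-43) = -408 + I*sqrt(43)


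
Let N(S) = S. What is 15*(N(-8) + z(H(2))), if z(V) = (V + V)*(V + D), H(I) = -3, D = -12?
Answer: 1230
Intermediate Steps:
z(V) = 2*V*(-12 + V) (z(V) = (V + V)*(V - 12) = (2*V)*(-12 + V) = 2*V*(-12 + V))
15*(N(-8) + z(H(2))) = 15*(-8 + 2*(-3)*(-12 - 3)) = 15*(-8 + 2*(-3)*(-15)) = 15*(-8 + 90) = 15*82 = 1230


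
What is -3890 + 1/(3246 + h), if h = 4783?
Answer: -31232809/8029 ≈ -3890.0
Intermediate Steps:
-3890 + 1/(3246 + h) = -3890 + 1/(3246 + 4783) = -3890 + 1/8029 = -31232809/8029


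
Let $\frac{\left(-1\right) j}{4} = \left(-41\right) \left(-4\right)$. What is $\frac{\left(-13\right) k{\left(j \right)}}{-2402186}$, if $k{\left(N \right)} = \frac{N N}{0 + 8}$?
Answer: $\frac{349648}{1201093} \approx 0.29111$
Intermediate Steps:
$j = -656$ ($j = - 4 \left(\left(-41\right) \left(-4\right)\right) = \left(-4\right) 164 = -656$)
$k{\left(N \right)} = \frac{N^{2}}{8}$
$\frac{\left(-13\right) k{\left(j \right)}}{-2402186} = \frac{\left(-13\right) \frac{\left(-656\right)^{2}}{8}}{-2402186} = - 13 \cdot \frac{1}{8} \cdot 430336 \left(- \frac{1}{2402186}\right) = \left(-13\right) 53792 \left(- \frac{1}{2402186}\right) = \left(-699296\right) \left(- \frac{1}{2402186}\right) = \frac{349648}{1201093}$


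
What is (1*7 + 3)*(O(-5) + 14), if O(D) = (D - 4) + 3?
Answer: 80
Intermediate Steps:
O(D) = -1 + D (O(D) = (-4 + D) + 3 = -1 + D)
(1*7 + 3)*(O(-5) + 14) = (1*7 + 3)*((-1 - 5) + 14) = (7 + 3)*(-6 + 14) = 10*8 = 80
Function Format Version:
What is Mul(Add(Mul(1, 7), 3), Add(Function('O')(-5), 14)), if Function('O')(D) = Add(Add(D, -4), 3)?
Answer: 80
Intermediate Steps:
Function('O')(D) = Add(-1, D) (Function('O')(D) = Add(Add(-4, D), 3) = Add(-1, D))
Mul(Add(Mul(1, 7), 3), Add(Function('O')(-5), 14)) = Mul(Add(Mul(1, 7), 3), Add(Add(-1, -5), 14)) = Mul(Add(7, 3), Add(-6, 14)) = Mul(10, 8) = 80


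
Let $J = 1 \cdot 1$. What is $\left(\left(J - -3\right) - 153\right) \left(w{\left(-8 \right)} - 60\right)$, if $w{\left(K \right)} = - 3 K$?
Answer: $5364$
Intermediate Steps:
$J = 1$
$\left(\left(J - -3\right) - 153\right) \left(w{\left(-8 \right)} - 60\right) = \left(\left(1 - -3\right) - 153\right) \left(\left(-3\right) \left(-8\right) - 60\right) = \left(\left(1 + 3\right) - 153\right) \left(24 - 60\right) = \left(4 - 153\right) \left(-36\right) = \left(-149\right) \left(-36\right) = 5364$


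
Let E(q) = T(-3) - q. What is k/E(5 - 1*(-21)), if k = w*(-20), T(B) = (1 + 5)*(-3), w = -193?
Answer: -965/11 ≈ -87.727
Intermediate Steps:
T(B) = -18 (T(B) = 6*(-3) = -18)
k = 3860 (k = -193*(-20) = 3860)
E(q) = -18 - q
k/E(5 - 1*(-21)) = 3860/(-18 - (5 - 1*(-21))) = 3860/(-18 - (5 + 21)) = 3860/(-18 - 1*26) = 3860/(-18 - 26) = 3860/(-44) = 3860*(-1/44) = -965/11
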